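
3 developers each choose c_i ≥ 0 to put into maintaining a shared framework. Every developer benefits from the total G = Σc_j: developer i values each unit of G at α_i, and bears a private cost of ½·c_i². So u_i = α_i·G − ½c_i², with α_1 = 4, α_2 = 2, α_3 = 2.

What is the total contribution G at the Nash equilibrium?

Developer i's FOC: ∂u_i/∂c_i = α_i − c_i = 0, so c_i* = α_i.
NE contributions = (4, 2, 2); G = 8.

8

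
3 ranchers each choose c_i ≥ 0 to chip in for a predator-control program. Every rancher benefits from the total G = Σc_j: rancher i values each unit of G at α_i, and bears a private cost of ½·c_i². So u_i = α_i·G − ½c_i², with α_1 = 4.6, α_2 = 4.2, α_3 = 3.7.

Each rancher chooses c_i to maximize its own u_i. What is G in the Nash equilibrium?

Rancher i's FOC: ∂u_i/∂c_i = α_i − c_i = 0, so c_i* = α_i.
NE contributions = (4.6, 4.2, 3.7); G = 12.5.

12.5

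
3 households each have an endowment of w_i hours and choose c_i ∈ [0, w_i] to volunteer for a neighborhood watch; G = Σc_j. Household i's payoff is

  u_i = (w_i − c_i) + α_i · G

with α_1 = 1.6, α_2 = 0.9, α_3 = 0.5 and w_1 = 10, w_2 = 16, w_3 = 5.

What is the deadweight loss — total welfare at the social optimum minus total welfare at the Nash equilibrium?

∂u_i/∂c_i = α_i − 1, so household i contributes w_i if α_i > 1, else 0.
α_i > 1 for i ∈ {1}; NE contributions (10, 0, 0), G = 10.
W^NE = Σw_i − G^NE + (Σα_i)·G^NE = 31 + 2·10 = 51.
Planner: ∂(Σu_j)/∂c_i = Σα_j − 1 = 2 > 0, so everyone contributes w_i; G^SO = 31, W^SO = 31 + 2·31 = 93.
Deadweight loss = 42.

42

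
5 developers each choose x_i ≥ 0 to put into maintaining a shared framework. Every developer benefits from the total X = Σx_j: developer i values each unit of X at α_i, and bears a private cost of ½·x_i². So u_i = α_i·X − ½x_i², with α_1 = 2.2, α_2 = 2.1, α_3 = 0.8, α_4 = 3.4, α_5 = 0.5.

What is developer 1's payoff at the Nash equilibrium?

Developer i's FOC: ∂u_i/∂x_i = α_i − x_i = 0, so x_i* = α_i.
NE contributions = (2.2, 2.1, 0.8, 3.4, 0.5); X = 9.
u_1 = α_1·X − ½·(x_1)² = 2.2·9 − ½·2.2² = 17.38.

17.38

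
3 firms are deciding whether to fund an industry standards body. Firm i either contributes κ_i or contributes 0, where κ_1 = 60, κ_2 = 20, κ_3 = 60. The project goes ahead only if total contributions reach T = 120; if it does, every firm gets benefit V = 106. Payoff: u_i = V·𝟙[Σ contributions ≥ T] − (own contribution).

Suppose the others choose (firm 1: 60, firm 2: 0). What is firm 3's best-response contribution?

60

Others' total = 60. Contributing 60 brings total to 120 ≥ 120: gain V − κ_3 = 46.
Best response: 60.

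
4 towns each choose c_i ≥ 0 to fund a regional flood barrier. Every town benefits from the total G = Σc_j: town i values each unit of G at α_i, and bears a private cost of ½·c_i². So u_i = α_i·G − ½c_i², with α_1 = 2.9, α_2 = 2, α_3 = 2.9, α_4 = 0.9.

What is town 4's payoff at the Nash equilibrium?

Town i's FOC: ∂u_i/∂c_i = α_i − c_i = 0, so c_i* = α_i.
NE contributions = (2.9, 2, 2.9, 0.9); G = 8.7.
u_4 = α_4·G − ½·(c_4)² = 0.9·8.7 − ½·0.9² = 7.425.

7.425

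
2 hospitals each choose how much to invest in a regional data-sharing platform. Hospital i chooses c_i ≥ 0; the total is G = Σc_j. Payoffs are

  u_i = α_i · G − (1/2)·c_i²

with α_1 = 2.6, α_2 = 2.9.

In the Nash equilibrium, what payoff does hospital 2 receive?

11.745

Hospital i's FOC: ∂u_i/∂c_i = α_i − c_i = 0, so c_i* = α_i.
NE contributions = (2.6, 2.9); G = 5.5.
u_2 = α_2·G − ½·(c_2)² = 2.9·5.5 − ½·2.9² = 11.745.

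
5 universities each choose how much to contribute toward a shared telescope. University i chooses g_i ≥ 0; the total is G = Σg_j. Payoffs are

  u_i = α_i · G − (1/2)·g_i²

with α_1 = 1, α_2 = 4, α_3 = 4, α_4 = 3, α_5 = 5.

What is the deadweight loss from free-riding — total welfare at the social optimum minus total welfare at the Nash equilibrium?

University i's FOC: ∂u_i/∂g_i = α_i − g_i = 0, so g_i* = α_i.
NE contributions = (1, 4, 4, 3, 5); G = 17.
W^NE = (Σα)·G − ½Σα_i² = 17² − ½·67 = 255.5.
Planner sets g_i = Σα_j = 17 for every i, so G^SO = 5·17 = 85.
W^SO = (Σα)·G^SO − ½·5·(Σα)² = (5/2)·17² = 722.5.
Deadweight loss = W^SO − W^NE = 467.

467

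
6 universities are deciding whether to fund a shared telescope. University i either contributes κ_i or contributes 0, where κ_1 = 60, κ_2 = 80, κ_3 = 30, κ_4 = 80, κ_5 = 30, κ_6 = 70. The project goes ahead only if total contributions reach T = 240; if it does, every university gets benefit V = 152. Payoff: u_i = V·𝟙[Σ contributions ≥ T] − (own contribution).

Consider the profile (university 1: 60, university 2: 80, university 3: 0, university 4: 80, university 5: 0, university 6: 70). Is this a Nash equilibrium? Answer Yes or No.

Yes

Total = 290 ≥ 240: provided.
University 1 (pledges 60, payoff 92): dropping to 0 → total 230, payoff 0. No gain.
University 2 (pledges 80, payoff 72): dropping to 0 → total 210, payoff 0. No gain.
University 3 (pledges 0, payoff 152): pledging 30 → total 320, payoff 122. No gain.
University 4 (pledges 80, payoff 72): dropping to 0 → total 210, payoff 0. No gain.
University 5 (pledges 0, payoff 152): pledging 30 → total 320, payoff 122. No gain.
University 6 (pledges 70, payoff 82): dropping to 0 → total 220, payoff 0. No gain.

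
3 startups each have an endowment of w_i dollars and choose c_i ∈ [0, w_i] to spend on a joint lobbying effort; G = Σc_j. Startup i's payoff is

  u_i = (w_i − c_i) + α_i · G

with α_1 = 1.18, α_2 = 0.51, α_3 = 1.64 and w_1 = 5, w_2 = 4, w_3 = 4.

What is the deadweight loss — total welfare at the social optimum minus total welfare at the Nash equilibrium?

∂u_i/∂c_i = α_i − 1, so startup i contributes w_i if α_i > 1, else 0.
α_i > 1 for i ∈ {1, 3}; NE contributions (5, 0, 4), G = 9.
W^NE = Σw_i − G^NE + (Σα_i)·G^NE = 13 + 2.33·9 = 33.97.
Planner: ∂(Σu_j)/∂c_i = Σα_j − 1 = 2.33 > 0, so everyone contributes w_i; G^SO = 13, W^SO = 13 + 2.33·13 = 43.29.
Deadweight loss = 9.32.

9.32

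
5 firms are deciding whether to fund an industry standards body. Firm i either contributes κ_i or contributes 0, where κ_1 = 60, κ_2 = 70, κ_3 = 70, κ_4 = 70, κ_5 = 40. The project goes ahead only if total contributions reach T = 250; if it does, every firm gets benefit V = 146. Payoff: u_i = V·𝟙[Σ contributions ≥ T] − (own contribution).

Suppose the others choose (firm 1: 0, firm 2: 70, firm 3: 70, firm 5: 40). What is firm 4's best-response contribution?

70

Others' total = 180. Contributing 70 brings total to 250 ≥ 250: gain V − κ_4 = 76.
Best response: 70.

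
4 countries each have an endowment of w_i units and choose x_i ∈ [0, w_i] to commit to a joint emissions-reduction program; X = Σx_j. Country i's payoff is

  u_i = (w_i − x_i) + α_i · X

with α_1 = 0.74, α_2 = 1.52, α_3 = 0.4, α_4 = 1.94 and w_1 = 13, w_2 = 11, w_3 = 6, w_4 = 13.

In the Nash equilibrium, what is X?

∂u_i/∂x_i = α_i − 1, so country i contributes w_i if α_i > 1, else 0.
α_i > 1 for i ∈ {2, 4}; NE contributions (0, 11, 0, 13), X = 24.

24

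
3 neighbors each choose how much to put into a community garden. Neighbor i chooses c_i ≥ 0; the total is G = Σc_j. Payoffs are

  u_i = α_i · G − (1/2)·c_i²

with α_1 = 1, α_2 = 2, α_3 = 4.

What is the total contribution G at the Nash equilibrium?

Neighbor i's FOC: ∂u_i/∂c_i = α_i − c_i = 0, so c_i* = α_i.
NE contributions = (1, 2, 4); G = 7.

7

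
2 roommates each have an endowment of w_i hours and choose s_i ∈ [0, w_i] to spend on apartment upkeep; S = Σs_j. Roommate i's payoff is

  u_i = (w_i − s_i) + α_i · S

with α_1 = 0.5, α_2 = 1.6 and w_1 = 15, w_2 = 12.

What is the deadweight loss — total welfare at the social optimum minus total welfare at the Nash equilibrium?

16.5

∂u_i/∂s_i = α_i − 1, so roommate i contributes w_i if α_i > 1, else 0.
α_i > 1 for i ∈ {2}; NE contributions (0, 12), S = 12.
W^NE = Σw_i − S^NE + (Σα_i)·S^NE = 27 + 1.1·12 = 40.2.
Planner: ∂(Σu_j)/∂s_i = Σα_j − 1 = 1.1 > 0, so everyone contributes w_i; S^SO = 27, W^SO = 27 + 1.1·27 = 56.7.
Deadweight loss = 16.5.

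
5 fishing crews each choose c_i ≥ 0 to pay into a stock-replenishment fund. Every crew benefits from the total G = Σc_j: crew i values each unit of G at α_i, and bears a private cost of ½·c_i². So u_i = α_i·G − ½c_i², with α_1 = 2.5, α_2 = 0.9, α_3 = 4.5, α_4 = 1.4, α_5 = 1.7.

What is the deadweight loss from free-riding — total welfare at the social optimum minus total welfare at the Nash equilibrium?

197.58

Crew i's FOC: ∂u_i/∂c_i = α_i − c_i = 0, so c_i* = α_i.
NE contributions = (2.5, 0.9, 4.5, 1.4, 1.7); G = 11.
W^NE = (Σα)·G − ½Σα_i² = 11² − ½·32.16 = 104.92.
Planner sets c_i = Σα_j = 11 for every i, so G^SO = 5·11 = 55.
W^SO = (Σα)·G^SO − ½·5·(Σα)² = (5/2)·11² = 302.5.
Deadweight loss = W^SO − W^NE = 197.58.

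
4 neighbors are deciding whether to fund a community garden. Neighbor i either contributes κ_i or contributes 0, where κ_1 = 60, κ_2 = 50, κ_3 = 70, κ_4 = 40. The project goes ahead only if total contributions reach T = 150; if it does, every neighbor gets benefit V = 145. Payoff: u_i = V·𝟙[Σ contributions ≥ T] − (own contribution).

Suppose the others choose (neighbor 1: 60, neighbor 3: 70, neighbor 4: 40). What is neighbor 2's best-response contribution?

Others' total = 170 ≥ 150; contributing adds cost 50 for no extra benefit.
Best response: 0.

0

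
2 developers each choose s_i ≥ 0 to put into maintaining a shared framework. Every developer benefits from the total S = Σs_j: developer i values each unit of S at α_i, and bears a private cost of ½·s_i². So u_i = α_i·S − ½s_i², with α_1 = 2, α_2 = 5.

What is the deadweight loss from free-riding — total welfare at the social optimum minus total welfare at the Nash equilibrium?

14.5

Developer i's FOC: ∂u_i/∂s_i = α_i − s_i = 0, so s_i* = α_i.
NE contributions = (2, 5); S = 7.
W^NE = (Σα)·S − ½Σα_i² = 7² − ½·29 = 34.5.
Planner sets s_i = Σα_j = 7 for every i, so S^SO = 2·7 = 14.
W^SO = (Σα)·S^SO − ½·2·(Σα)² = (2/2)·7² = 49.
Deadweight loss = W^SO − W^NE = 14.5.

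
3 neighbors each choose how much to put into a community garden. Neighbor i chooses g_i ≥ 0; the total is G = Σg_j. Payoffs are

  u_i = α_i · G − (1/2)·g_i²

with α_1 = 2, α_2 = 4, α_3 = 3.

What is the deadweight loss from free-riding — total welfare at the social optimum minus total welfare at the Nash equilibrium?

55

Neighbor i's FOC: ∂u_i/∂g_i = α_i − g_i = 0, so g_i* = α_i.
NE contributions = (2, 4, 3); G = 9.
W^NE = (Σα)·G − ½Σα_i² = 9² − ½·29 = 66.5.
Planner sets g_i = Σα_j = 9 for every i, so G^SO = 3·9 = 27.
W^SO = (Σα)·G^SO − ½·3·(Σα)² = (3/2)·9² = 121.5.
Deadweight loss = W^SO − W^NE = 55.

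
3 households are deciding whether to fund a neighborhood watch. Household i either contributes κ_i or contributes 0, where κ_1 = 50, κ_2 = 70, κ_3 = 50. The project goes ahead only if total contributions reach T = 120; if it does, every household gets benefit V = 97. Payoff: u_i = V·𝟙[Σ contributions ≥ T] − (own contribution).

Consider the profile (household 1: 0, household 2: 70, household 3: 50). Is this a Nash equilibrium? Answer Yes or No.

Yes

Total = 120 ≥ 120: provided.
Household 1 (pledges 0, payoff 97): pledging 50 → total 170, payoff 47. No gain.
Household 2 (pledges 70, payoff 27): dropping to 0 → total 50, payoff 0. No gain.
Household 3 (pledges 50, payoff 47): dropping to 0 → total 70, payoff 0. No gain.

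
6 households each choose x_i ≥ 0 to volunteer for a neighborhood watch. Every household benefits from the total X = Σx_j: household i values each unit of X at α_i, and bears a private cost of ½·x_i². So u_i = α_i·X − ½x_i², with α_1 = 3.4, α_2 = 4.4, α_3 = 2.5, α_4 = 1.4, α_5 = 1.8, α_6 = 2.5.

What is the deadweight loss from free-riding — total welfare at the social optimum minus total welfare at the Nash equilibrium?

536.31

Household i's FOC: ∂u_i/∂x_i = α_i − x_i = 0, so x_i* = α_i.
NE contributions = (3.4, 4.4, 2.5, 1.4, 1.8, 2.5); X = 16.
W^NE = (Σα)·X − ½Σα_i² = 16² − ½·48.62 = 231.69.
Planner sets x_i = Σα_j = 16 for every i, so X^SO = 6·16 = 96.
W^SO = (Σα)·X^SO − ½·6·(Σα)² = (6/2)·16² = 768.
Deadweight loss = W^SO − W^NE = 536.31.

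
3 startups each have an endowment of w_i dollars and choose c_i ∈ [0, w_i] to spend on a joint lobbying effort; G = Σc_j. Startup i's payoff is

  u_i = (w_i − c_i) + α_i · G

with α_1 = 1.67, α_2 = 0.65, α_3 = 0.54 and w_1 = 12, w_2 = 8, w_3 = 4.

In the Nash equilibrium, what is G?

12

∂u_i/∂c_i = α_i − 1, so startup i contributes w_i if α_i > 1, else 0.
α_i > 1 for i ∈ {1}; NE contributions (12, 0, 0), G = 12.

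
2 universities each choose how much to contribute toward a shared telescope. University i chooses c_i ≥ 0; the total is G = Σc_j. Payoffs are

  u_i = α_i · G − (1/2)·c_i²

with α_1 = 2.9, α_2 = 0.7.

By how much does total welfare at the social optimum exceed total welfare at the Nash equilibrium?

University i's FOC: ∂u_i/∂c_i = α_i − c_i = 0, so c_i* = α_i.
NE contributions = (2.9, 0.7); G = 3.6.
W^NE = (Σα)·G − ½Σα_i² = 3.6² − ½·8.9 = 8.51.
Planner sets c_i = Σα_j = 3.6 for every i, so G^SO = 2·3.6 = 7.2.
W^SO = (Σα)·G^SO − ½·2·(Σα)² = (2/2)·3.6² = 12.96.
Deadweight loss = W^SO − W^NE = 4.45.

4.45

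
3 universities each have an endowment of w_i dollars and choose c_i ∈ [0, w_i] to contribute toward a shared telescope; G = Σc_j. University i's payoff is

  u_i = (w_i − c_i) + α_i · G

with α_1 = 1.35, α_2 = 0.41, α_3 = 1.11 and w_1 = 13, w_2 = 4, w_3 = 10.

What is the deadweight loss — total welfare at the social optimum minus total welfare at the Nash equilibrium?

7.48

∂u_i/∂c_i = α_i − 1, so university i contributes w_i if α_i > 1, else 0.
α_i > 1 for i ∈ {1, 3}; NE contributions (13, 0, 10), G = 23.
W^NE = Σw_i − G^NE + (Σα_i)·G^NE = 27 + 1.87·23 = 70.01.
Planner: ∂(Σu_j)/∂c_i = Σα_j − 1 = 1.87 > 0, so everyone contributes w_i; G^SO = 27, W^SO = 27 + 1.87·27 = 77.49.
Deadweight loss = 7.48.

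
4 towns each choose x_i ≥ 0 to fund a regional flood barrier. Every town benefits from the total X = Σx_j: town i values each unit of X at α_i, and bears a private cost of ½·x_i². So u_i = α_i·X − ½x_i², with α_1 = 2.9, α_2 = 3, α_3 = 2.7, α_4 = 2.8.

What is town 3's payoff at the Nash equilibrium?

27.135

Town i's FOC: ∂u_i/∂x_i = α_i − x_i = 0, so x_i* = α_i.
NE contributions = (2.9, 3, 2.7, 2.8); X = 11.4.
u_3 = α_3·X − ½·(x_3)² = 2.7·11.4 − ½·2.7² = 27.135.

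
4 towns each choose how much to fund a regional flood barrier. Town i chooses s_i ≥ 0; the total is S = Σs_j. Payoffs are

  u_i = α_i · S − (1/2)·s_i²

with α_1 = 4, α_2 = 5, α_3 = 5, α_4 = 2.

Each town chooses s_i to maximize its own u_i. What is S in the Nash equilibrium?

Town i's FOC: ∂u_i/∂s_i = α_i − s_i = 0, so s_i* = α_i.
NE contributions = (4, 5, 5, 2); S = 16.

16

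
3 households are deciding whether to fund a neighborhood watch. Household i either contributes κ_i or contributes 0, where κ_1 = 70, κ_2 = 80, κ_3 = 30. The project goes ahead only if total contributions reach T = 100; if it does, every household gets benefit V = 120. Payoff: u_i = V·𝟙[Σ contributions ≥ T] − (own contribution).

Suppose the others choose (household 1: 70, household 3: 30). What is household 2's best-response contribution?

0

Others' total = 100 ≥ 100; contributing adds cost 80 for no extra benefit.
Best response: 0.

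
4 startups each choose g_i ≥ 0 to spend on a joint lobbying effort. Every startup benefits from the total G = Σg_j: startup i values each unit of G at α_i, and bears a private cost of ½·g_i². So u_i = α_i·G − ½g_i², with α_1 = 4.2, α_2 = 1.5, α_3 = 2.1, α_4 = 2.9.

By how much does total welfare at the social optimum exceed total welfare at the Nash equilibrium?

130.845

Startup i's FOC: ∂u_i/∂g_i = α_i − g_i = 0, so g_i* = α_i.
NE contributions = (4.2, 1.5, 2.1, 2.9); G = 10.7.
W^NE = (Σα)·G − ½Σα_i² = 10.7² − ½·32.71 = 98.135.
Planner sets g_i = Σα_j = 10.7 for every i, so G^SO = 4·10.7 = 42.8.
W^SO = (Σα)·G^SO − ½·4·(Σα)² = (4/2)·10.7² = 228.98.
Deadweight loss = W^SO − W^NE = 130.845.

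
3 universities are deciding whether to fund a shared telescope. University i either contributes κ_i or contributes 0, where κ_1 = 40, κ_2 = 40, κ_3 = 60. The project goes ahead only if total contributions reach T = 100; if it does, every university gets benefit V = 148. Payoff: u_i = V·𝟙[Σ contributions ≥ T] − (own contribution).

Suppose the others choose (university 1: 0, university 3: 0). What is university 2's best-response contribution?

0

Others' total = 0. Even contributing 40 gives 40 < 100: no benefit either way.
Best response: 0.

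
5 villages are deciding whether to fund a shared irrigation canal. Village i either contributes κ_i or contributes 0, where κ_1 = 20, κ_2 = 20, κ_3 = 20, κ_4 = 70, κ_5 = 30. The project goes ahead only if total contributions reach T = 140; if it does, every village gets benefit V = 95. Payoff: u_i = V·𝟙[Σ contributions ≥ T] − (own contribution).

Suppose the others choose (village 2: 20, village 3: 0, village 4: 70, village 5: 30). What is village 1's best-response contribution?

20

Others' total = 120. Contributing 20 brings total to 140 ≥ 140: gain V − κ_1 = 75.
Best response: 20.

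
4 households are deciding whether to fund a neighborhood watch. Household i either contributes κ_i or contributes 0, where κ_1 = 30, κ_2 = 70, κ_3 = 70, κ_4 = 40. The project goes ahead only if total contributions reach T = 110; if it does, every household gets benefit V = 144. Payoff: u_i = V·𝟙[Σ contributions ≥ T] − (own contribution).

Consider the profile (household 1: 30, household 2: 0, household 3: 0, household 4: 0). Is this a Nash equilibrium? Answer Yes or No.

No

Total = 30 < 110: not provided.
Household 1 (pledges 30, payoff -30): dropping to 0 → total 0, payoff 0. Profitable deviation.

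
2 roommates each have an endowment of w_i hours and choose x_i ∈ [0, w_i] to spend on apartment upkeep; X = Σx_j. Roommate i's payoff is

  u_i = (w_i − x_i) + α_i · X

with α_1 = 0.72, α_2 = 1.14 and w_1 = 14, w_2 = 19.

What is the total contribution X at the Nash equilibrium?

19

∂u_i/∂x_i = α_i − 1, so roommate i contributes w_i if α_i > 1, else 0.
α_i > 1 for i ∈ {2}; NE contributions (0, 19), X = 19.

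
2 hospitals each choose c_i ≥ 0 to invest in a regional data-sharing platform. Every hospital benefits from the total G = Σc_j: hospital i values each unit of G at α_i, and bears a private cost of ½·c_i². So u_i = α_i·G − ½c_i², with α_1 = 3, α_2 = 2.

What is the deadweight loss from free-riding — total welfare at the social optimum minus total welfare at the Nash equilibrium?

6.5

Hospital i's FOC: ∂u_i/∂c_i = α_i − c_i = 0, so c_i* = α_i.
NE contributions = (3, 2); G = 5.
W^NE = (Σα)·G − ½Σα_i² = 5² − ½·13 = 18.5.
Planner sets c_i = Σα_j = 5 for every i, so G^SO = 2·5 = 10.
W^SO = (Σα)·G^SO − ½·2·(Σα)² = (2/2)·5² = 25.
Deadweight loss = W^SO − W^NE = 6.5.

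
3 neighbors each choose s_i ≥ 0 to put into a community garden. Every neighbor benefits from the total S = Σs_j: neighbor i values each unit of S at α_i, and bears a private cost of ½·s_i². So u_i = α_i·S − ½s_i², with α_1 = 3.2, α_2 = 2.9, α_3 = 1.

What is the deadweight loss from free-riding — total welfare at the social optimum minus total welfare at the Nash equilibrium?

35.03

Neighbor i's FOC: ∂u_i/∂s_i = α_i − s_i = 0, so s_i* = α_i.
NE contributions = (3.2, 2.9, 1); S = 7.1.
W^NE = (Σα)·S − ½Σα_i² = 7.1² − ½·19.65 = 40.585.
Planner sets s_i = Σα_j = 7.1 for every i, so S^SO = 3·7.1 = 21.3.
W^SO = (Σα)·S^SO − ½·3·(Σα)² = (3/2)·7.1² = 75.615.
Deadweight loss = W^SO − W^NE = 35.03.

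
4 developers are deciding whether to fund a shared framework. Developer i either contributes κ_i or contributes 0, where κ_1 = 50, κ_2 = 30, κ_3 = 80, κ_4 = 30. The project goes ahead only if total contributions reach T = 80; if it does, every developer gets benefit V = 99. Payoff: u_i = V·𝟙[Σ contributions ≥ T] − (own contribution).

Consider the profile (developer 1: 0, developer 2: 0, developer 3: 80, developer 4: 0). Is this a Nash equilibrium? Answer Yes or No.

Yes

Total = 80 ≥ 80: provided.
Developer 1 (pledges 0, payoff 99): pledging 50 → total 130, payoff 49. No gain.
Developer 2 (pledges 0, payoff 99): pledging 30 → total 110, payoff 69. No gain.
Developer 3 (pledges 80, payoff 19): dropping to 0 → total 0, payoff 0. No gain.
Developer 4 (pledges 0, payoff 99): pledging 30 → total 110, payoff 69. No gain.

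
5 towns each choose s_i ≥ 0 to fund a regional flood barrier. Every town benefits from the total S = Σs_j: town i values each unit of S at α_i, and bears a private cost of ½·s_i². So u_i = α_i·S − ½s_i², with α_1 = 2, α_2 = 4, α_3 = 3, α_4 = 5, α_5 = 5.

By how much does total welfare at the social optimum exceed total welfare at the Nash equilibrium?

581

Town i's FOC: ∂u_i/∂s_i = α_i − s_i = 0, so s_i* = α_i.
NE contributions = (2, 4, 3, 5, 5); S = 19.
W^NE = (Σα)·S − ½Σα_i² = 19² − ½·79 = 321.5.
Planner sets s_i = Σα_j = 19 for every i, so S^SO = 5·19 = 95.
W^SO = (Σα)·S^SO − ½·5·(Σα)² = (5/2)·19² = 902.5.
Deadweight loss = W^SO − W^NE = 581.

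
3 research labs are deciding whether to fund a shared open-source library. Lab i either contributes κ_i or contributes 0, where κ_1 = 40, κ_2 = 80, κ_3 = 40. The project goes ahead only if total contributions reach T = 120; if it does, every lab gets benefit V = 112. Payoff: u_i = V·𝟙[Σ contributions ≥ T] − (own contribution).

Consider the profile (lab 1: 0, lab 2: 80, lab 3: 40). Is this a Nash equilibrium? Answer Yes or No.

Yes

Total = 120 ≥ 120: provided.
Lab 1 (pledges 0, payoff 112): pledging 40 → total 160, payoff 72. No gain.
Lab 2 (pledges 80, payoff 32): dropping to 0 → total 40, payoff 0. No gain.
Lab 3 (pledges 40, payoff 72): dropping to 0 → total 80, payoff 0. No gain.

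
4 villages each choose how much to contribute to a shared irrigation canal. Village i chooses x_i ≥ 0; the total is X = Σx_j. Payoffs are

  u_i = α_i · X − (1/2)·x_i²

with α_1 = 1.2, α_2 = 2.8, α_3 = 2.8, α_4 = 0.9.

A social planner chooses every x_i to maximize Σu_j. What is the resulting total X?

30.8

Planner FOC: ∂(Σu_j)/∂x_i = (Σα_j) − x_i = 0, so x_i^SO = Σα_j = 7.7 for every i; X^SO = 30.8.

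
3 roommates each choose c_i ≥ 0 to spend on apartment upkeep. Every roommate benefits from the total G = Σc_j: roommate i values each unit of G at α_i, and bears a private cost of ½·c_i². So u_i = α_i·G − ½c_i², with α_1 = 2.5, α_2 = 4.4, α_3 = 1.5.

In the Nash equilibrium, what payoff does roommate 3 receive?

11.475

Roommate i's FOC: ∂u_i/∂c_i = α_i − c_i = 0, so c_i* = α_i.
NE contributions = (2.5, 4.4, 1.5); G = 8.4.
u_3 = α_3·G − ½·(c_3)² = 1.5·8.4 − ½·1.5² = 11.475.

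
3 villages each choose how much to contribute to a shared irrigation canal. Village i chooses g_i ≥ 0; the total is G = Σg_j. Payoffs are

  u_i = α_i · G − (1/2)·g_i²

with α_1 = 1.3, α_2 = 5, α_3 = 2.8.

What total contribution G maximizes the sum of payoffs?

Planner FOC: ∂(Σu_j)/∂g_i = (Σα_j) − g_i = 0, so g_i^SO = Σα_j = 9.1 for every i; G^SO = 27.3.

27.3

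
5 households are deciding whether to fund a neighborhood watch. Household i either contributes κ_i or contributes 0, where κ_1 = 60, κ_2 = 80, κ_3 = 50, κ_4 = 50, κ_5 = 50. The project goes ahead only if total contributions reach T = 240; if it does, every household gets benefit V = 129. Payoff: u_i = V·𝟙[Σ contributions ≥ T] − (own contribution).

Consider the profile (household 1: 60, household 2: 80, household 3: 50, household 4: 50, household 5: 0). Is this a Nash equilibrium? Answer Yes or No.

Yes

Total = 240 ≥ 240: provided.
Household 1 (pledges 60, payoff 69): dropping to 0 → total 180, payoff 0. No gain.
Household 2 (pledges 80, payoff 49): dropping to 0 → total 160, payoff 0. No gain.
Household 3 (pledges 50, payoff 79): dropping to 0 → total 190, payoff 0. No gain.
Household 4 (pledges 50, payoff 79): dropping to 0 → total 190, payoff 0. No gain.
Household 5 (pledges 0, payoff 129): pledging 50 → total 290, payoff 79. No gain.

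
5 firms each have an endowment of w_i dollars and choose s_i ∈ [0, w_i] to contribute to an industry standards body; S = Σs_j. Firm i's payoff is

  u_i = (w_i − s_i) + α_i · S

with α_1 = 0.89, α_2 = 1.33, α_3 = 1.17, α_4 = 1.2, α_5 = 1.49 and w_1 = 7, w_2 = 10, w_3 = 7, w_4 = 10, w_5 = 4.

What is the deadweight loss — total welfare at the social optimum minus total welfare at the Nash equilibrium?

35.56

∂u_i/∂s_i = α_i − 1, so firm i contributes w_i if α_i > 1, else 0.
α_i > 1 for i ∈ {2, 3, 4, 5}; NE contributions (0, 10, 7, 10, 4), S = 31.
W^NE = Σw_i − S^NE + (Σα_i)·S^NE = 38 + 5.08·31 = 195.48.
Planner: ∂(Σu_j)/∂s_i = Σα_j − 1 = 5.08 > 0, so everyone contributes w_i; S^SO = 38, W^SO = 38 + 5.08·38 = 231.04.
Deadweight loss = 35.56.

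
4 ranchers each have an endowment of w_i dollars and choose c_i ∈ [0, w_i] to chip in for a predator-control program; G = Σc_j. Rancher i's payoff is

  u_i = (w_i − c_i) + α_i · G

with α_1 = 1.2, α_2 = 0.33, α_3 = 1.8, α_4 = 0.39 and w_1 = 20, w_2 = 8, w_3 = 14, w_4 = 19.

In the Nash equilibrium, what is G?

∂u_i/∂c_i = α_i − 1, so rancher i contributes w_i if α_i > 1, else 0.
α_i > 1 for i ∈ {1, 3}; NE contributions (20, 0, 14, 0), G = 34.

34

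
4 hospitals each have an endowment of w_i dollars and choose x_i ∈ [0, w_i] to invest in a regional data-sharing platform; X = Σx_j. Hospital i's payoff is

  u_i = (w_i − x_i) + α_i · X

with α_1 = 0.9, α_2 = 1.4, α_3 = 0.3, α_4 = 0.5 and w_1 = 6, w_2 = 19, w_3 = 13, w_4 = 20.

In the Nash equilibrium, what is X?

∂u_i/∂x_i = α_i − 1, so hospital i contributes w_i if α_i > 1, else 0.
α_i > 1 for i ∈ {2}; NE contributions (0, 19, 0, 0), X = 19.

19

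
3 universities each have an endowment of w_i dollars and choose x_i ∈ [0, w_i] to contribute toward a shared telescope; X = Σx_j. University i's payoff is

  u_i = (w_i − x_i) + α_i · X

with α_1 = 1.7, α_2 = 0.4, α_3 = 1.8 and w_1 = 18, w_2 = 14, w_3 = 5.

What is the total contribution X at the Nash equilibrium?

∂u_i/∂x_i = α_i − 1, so university i contributes w_i if α_i > 1, else 0.
α_i > 1 for i ∈ {1, 3}; NE contributions (18, 0, 5), X = 23.

23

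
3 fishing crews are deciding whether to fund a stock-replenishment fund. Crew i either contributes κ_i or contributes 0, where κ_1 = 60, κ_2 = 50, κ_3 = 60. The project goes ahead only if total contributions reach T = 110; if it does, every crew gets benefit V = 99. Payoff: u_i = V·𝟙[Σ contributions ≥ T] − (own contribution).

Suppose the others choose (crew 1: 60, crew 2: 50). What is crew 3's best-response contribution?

0

Others' total = 110 ≥ 110; contributing adds cost 60 for no extra benefit.
Best response: 0.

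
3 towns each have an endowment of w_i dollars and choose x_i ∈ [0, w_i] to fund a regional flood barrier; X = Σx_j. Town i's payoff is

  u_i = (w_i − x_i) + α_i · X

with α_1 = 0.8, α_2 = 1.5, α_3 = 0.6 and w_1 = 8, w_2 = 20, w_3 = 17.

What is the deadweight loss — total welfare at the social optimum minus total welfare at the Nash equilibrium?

∂u_i/∂x_i = α_i − 1, so town i contributes w_i if α_i > 1, else 0.
α_i > 1 for i ∈ {2}; NE contributions (0, 20, 0), X = 20.
W^NE = Σw_i − X^NE + (Σα_i)·X^NE = 45 + 1.9·20 = 83.
Planner: ∂(Σu_j)/∂x_i = Σα_j − 1 = 1.9 > 0, so everyone contributes w_i; X^SO = 45, W^SO = 45 + 1.9·45 = 130.5.
Deadweight loss = 47.5.

47.5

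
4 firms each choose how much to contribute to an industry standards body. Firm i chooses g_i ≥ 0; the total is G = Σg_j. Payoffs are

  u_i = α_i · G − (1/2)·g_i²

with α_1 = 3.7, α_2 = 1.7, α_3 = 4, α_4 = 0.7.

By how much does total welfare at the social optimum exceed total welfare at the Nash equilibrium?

Firm i's FOC: ∂u_i/∂g_i = α_i − g_i = 0, so g_i* = α_i.
NE contributions = (3.7, 1.7, 4, 0.7); G = 10.1.
W^NE = (Σα)·G − ½Σα_i² = 10.1² − ½·33.07 = 85.475.
Planner sets g_i = Σα_j = 10.1 for every i, so G^SO = 4·10.1 = 40.4.
W^SO = (Σα)·G^SO − ½·4·(Σα)² = (4/2)·10.1² = 204.02.
Deadweight loss = W^SO − W^NE = 118.545.

118.545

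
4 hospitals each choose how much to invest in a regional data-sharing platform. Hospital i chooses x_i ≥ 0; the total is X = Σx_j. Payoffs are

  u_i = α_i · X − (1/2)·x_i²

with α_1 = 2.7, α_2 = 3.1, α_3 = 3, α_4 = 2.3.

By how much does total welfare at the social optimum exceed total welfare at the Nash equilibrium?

138.805

Hospital i's FOC: ∂u_i/∂x_i = α_i − x_i = 0, so x_i* = α_i.
NE contributions = (2.7, 3.1, 3, 2.3); X = 11.1.
W^NE = (Σα)·X − ½Σα_i² = 11.1² − ½·31.19 = 107.615.
Planner sets x_i = Σα_j = 11.1 for every i, so X^SO = 4·11.1 = 44.4.
W^SO = (Σα)·X^SO − ½·4·(Σα)² = (4/2)·11.1² = 246.42.
Deadweight loss = W^SO − W^NE = 138.805.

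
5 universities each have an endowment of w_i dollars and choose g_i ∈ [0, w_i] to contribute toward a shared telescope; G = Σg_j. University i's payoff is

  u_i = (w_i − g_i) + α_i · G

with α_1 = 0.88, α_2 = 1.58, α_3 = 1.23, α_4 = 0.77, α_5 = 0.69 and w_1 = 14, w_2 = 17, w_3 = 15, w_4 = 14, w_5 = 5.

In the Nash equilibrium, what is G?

∂u_i/∂g_i = α_i − 1, so university i contributes w_i if α_i > 1, else 0.
α_i > 1 for i ∈ {2, 3}; NE contributions (0, 17, 15, 0, 0), G = 32.

32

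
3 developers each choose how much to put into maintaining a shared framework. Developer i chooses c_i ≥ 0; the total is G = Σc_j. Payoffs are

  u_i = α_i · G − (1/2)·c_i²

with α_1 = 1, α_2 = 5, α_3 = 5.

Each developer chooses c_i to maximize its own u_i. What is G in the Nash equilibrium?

11

Developer i's FOC: ∂u_i/∂c_i = α_i − c_i = 0, so c_i* = α_i.
NE contributions = (1, 5, 5); G = 11.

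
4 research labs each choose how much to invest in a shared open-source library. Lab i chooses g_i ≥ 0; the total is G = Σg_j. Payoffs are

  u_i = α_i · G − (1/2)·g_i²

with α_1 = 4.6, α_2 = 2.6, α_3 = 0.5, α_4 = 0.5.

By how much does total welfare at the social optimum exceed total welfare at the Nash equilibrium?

Lab i's FOC: ∂u_i/∂g_i = α_i − g_i = 0, so g_i* = α_i.
NE contributions = (4.6, 2.6, 0.5, 0.5); G = 8.2.
W^NE = (Σα)·G − ½Σα_i² = 8.2² − ½·28.42 = 53.03.
Planner sets g_i = Σα_j = 8.2 for every i, so G^SO = 4·8.2 = 32.8.
W^SO = (Σα)·G^SO − ½·4·(Σα)² = (4/2)·8.2² = 134.48.
Deadweight loss = W^SO − W^NE = 81.45.

81.45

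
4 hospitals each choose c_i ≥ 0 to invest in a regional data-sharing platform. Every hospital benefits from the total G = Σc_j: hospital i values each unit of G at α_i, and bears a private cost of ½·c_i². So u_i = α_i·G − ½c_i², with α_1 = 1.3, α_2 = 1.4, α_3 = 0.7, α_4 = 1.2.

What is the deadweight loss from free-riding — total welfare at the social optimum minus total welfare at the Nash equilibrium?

23.95

Hospital i's FOC: ∂u_i/∂c_i = α_i − c_i = 0, so c_i* = α_i.
NE contributions = (1.3, 1.4, 0.7, 1.2); G = 4.6.
W^NE = (Σα)·G − ½Σα_i² = 4.6² − ½·5.58 = 18.37.
Planner sets c_i = Σα_j = 4.6 for every i, so G^SO = 4·4.6 = 18.4.
W^SO = (Σα)·G^SO − ½·4·(Σα)² = (4/2)·4.6² = 42.32.
Deadweight loss = W^SO − W^NE = 23.95.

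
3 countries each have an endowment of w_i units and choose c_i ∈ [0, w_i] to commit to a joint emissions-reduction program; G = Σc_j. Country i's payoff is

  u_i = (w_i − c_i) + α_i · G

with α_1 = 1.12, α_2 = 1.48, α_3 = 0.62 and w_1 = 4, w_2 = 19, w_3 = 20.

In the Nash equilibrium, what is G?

∂u_i/∂c_i = α_i − 1, so country i contributes w_i if α_i > 1, else 0.
α_i > 1 for i ∈ {1, 2}; NE contributions (4, 19, 0), G = 23.

23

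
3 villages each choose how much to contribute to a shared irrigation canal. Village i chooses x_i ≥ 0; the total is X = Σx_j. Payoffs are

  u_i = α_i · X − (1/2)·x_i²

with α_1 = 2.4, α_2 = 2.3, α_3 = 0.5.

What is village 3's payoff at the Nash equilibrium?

Village i's FOC: ∂u_i/∂x_i = α_i − x_i = 0, so x_i* = α_i.
NE contributions = (2.4, 2.3, 0.5); X = 5.2.
u_3 = α_3·X − ½·(x_3)² = 0.5·5.2 − ½·0.5² = 2.475.

2.475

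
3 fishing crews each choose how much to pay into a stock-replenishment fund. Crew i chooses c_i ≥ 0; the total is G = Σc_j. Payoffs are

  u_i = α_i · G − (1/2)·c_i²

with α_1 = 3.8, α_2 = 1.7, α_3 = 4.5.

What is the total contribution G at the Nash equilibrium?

Crew i's FOC: ∂u_i/∂c_i = α_i − c_i = 0, so c_i* = α_i.
NE contributions = (3.8, 1.7, 4.5); G = 10.

10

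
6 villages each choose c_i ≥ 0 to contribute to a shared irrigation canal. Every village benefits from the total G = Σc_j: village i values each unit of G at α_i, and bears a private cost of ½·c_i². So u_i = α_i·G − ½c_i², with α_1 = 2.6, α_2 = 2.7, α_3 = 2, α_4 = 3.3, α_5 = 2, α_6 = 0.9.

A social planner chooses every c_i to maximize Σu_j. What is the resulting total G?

Planner FOC: ∂(Σu_j)/∂c_i = (Σα_j) − c_i = 0, so c_i^SO = Σα_j = 13.5 for every i; G^SO = 81.

81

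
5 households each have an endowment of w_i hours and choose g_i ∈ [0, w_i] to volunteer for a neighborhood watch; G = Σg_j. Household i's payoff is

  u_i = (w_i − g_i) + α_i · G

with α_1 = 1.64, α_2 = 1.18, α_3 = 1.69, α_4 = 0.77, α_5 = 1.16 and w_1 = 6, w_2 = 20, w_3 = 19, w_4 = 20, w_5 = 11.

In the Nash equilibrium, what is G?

56

∂u_i/∂g_i = α_i − 1, so household i contributes w_i if α_i > 1, else 0.
α_i > 1 for i ∈ {1, 2, 3, 5}; NE contributions (6, 20, 19, 0, 11), G = 56.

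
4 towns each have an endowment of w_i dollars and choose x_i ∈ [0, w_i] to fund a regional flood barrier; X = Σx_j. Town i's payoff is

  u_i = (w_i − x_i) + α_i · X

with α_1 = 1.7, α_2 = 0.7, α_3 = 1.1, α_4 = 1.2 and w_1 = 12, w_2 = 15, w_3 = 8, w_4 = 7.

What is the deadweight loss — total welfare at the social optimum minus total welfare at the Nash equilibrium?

55.5

∂u_i/∂x_i = α_i − 1, so town i contributes w_i if α_i > 1, else 0.
α_i > 1 for i ∈ {1, 3, 4}; NE contributions (12, 0, 8, 7), X = 27.
W^NE = Σw_i − X^NE + (Σα_i)·X^NE = 42 + 3.7·27 = 141.9.
Planner: ∂(Σu_j)/∂x_i = Σα_j − 1 = 3.7 > 0, so everyone contributes w_i; X^SO = 42, W^SO = 42 + 3.7·42 = 197.4.
Deadweight loss = 55.5.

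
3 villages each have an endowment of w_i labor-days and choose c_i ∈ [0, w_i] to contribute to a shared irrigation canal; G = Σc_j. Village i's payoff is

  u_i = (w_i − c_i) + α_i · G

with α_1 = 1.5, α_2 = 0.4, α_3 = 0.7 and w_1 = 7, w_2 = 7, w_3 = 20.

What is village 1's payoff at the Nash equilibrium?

10.5

∂u_i/∂c_i = α_i − 1, so village i contributes w_i if α_i > 1, else 0.
α_i > 1 for i ∈ {1}; NE contributions (7, 0, 0), G = 7.
u_1 = (7 − 7) + 1.5·7 = 10.5.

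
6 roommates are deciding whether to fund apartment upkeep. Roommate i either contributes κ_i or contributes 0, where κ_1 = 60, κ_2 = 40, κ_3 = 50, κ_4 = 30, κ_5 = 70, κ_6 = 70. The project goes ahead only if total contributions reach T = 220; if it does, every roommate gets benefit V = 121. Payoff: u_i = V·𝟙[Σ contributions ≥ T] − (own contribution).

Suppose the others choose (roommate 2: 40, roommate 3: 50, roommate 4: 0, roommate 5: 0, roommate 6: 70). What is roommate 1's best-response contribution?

60

Others' total = 160. Contributing 60 brings total to 220 ≥ 220: gain V − κ_1 = 61.
Best response: 60.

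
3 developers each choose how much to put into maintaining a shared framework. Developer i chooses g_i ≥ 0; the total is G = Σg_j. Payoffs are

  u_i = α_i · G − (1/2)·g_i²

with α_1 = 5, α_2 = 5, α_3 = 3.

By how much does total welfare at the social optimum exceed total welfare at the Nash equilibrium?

Developer i's FOC: ∂u_i/∂g_i = α_i − g_i = 0, so g_i* = α_i.
NE contributions = (5, 5, 3); G = 13.
W^NE = (Σα)·G − ½Σα_i² = 13² − ½·59 = 139.5.
Planner sets g_i = Σα_j = 13 for every i, so G^SO = 3·13 = 39.
W^SO = (Σα)·G^SO − ½·3·(Σα)² = (3/2)·13² = 253.5.
Deadweight loss = W^SO − W^NE = 114.

114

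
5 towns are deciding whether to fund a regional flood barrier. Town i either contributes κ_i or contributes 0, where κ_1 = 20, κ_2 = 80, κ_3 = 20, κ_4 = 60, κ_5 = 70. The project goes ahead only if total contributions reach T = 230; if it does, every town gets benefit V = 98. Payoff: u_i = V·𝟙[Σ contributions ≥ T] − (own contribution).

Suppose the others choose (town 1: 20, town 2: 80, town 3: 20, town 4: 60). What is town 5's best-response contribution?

70

Others' total = 180. Contributing 70 brings total to 250 ≥ 230: gain V − κ_5 = 28.
Best response: 70.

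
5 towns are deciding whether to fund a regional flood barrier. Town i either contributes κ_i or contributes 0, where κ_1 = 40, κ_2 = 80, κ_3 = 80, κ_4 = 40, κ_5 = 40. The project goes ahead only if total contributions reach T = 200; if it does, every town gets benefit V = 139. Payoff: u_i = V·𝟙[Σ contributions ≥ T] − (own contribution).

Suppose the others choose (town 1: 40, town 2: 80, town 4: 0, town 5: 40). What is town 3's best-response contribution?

Others' total = 160. Contributing 80 brings total to 240 ≥ 200: gain V − κ_3 = 59.
Best response: 80.

80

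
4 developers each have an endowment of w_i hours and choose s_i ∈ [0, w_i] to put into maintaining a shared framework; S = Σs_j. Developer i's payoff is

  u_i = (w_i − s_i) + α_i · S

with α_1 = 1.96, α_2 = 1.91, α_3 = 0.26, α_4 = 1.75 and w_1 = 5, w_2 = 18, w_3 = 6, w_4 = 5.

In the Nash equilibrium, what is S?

∂u_i/∂s_i = α_i − 1, so developer i contributes w_i if α_i > 1, else 0.
α_i > 1 for i ∈ {1, 2, 4}; NE contributions (5, 18, 0, 5), S = 28.

28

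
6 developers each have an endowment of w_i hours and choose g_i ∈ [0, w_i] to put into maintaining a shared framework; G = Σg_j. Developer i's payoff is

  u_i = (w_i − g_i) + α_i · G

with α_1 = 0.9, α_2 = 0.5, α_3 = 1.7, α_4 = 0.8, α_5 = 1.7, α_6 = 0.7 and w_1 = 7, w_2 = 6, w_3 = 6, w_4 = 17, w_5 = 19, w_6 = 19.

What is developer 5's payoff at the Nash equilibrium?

42.5

∂u_i/∂g_i = α_i − 1, so developer i contributes w_i if α_i > 1, else 0.
α_i > 1 for i ∈ {3, 5}; NE contributions (0, 0, 6, 0, 19, 0), G = 25.
u_5 = (19 − 19) + 1.7·25 = 42.5.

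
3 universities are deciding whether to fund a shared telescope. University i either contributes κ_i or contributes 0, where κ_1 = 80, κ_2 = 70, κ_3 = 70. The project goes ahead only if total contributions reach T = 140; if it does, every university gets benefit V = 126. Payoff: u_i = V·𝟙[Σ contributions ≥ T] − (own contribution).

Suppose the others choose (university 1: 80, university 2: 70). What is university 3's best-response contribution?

Others' total = 150 ≥ 140; contributing adds cost 70 for no extra benefit.
Best response: 0.

0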